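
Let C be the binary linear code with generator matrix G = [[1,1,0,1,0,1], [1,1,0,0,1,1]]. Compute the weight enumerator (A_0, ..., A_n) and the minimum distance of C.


Weight distribution: A_0 = 1, A_2 = 1, A_4 = 2. Minimum distance d = 2.

Enumerate all 2^2 = 4 messages m ∈ F_2^2.
For each, compute codeword c = mG in F_2^6, then tally its weight.
  m = 00 → c = 000000, weight = 0.
  m = 10 → c = 110101, weight = 4.
  m = 01 → c = 110011, weight = 4.
  m = 11 → c = 000110, weight = 2.
Tally weights:
  weight 0: 1 codewords.
  weight 2: 1 codewords.
  weight 4: 2 codewords.
Minimum distance d = smallest w > 0 with A_w > 0 = 2.
Sanity: Σ A_w = 4 = 2^2 = 4 ✓.


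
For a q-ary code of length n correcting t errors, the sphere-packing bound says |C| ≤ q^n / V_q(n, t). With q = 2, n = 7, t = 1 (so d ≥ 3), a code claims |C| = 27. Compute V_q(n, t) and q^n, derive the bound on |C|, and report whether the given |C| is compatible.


V_q(n, t) = 8, q^n = 128, Hamming bound = 16, |C| = 27 > bound (violated).

Step 1: Compute V_q(n, t) = Σ_{j=0}^1 C(n, j) (q−1)^j.
  j = 0: C(7,0)·(1)^0 = 1·1 = 1.
  j = 1: C(7,1)·(1)^1 = 7·1 = 7.
  V_q(n, t) = 1 + 7 = 8.
Step 2: q^n = 2^7 = 128.
Step 3: Hamming bound ⌊q^n / V_q(n,t)⌋ = ⌊128/8⌋ = 16.
Step 4: Compare |C| = 27 to 16: violated.
The claimed |C| lies above the Hamming bound, so no 2-ary code of length 7 with d ≥ 3 can have 27 codewords.


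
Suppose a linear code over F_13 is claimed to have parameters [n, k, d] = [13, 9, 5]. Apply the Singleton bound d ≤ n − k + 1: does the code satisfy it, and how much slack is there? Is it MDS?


Singleton RHS = n − k + 1 = 5, slack = 0, bound satisfied, MDS.

Singleton bound: d ≤ n − k + 1.
Here n = 13, k = 9, so n − k + 1 = 5.
Given d = 5, check d ≤ 5: YES.
Slack = (n − k + 1) − d = 0.
The code is MDS (slack = 0).
Description: the claimed parameters are [13, 9, 5]_13; such a code would be MDS (meets Singleton bound).


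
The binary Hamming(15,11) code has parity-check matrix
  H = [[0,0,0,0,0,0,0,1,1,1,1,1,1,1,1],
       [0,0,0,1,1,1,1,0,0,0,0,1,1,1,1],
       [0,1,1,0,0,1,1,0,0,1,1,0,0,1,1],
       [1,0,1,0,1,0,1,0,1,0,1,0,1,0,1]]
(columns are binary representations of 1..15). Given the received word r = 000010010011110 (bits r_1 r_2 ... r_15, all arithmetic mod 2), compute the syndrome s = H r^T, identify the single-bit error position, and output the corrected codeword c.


s = (1, 0, 0, 1)^T, error position = 9, corrected codeword c = 000010011011110

Compute s = H r^T mod 2 one row at a time:
  s_1 = 1 + 0 + 0 + 1 + 1 + 1 + 1 + 0 = 5 ≡ 1 (mod 2).
  s_2 = 0 + 1 + 0 + 0 + 1 + 1 + 1 + 0 = 4 ≡ 0 (mod 2).
  s_3 = 0 + 0 + 0 + 0 + 0 + 1 + 1 + 0 = 2 ≡ 0 (mod 2).
  s_4 = 0 + 0 + 1 + 0 + 0 + 1 + 1 + 0 = 3 ≡ 1 (mod 2).
s = (1, 0, 0, 1)^T — this equals column 9 of H (binary 1001), so error is at position 9.
Correct: flip bit 9 of r = 000010010011110 to get c = 000010011011110.


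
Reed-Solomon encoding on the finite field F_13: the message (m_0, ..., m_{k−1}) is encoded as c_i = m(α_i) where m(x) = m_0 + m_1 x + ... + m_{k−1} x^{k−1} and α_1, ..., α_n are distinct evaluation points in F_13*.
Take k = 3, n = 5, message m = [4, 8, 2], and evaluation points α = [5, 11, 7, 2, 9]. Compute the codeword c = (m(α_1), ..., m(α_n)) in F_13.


c = [3, 9, 2, 2, 4]

Message polynomial: m(x) = 4 + 8·x + 2·x^2 (mod 13).
For each evaluation point α_i, compute m(α_i) mod 13:
  α_1 = 5: Horner steps 2 → 5 → 3, so m(5) = 3.
  α_2 = 11: Horner steps 2 → 4 → 9, so m(11) = 9.
  α_3 = 7: Horner steps 2 → 9 → 2, so m(7) = 2.
  α_4 = 2: Horner steps 2 → 12 → 2, so m(2) = 2.
  α_5 = 9: Horner steps 2 → 0 → 4, so m(9) = 4.
Codeword c = [3, 9, 2, 2, 4] ∈ F_13^5.


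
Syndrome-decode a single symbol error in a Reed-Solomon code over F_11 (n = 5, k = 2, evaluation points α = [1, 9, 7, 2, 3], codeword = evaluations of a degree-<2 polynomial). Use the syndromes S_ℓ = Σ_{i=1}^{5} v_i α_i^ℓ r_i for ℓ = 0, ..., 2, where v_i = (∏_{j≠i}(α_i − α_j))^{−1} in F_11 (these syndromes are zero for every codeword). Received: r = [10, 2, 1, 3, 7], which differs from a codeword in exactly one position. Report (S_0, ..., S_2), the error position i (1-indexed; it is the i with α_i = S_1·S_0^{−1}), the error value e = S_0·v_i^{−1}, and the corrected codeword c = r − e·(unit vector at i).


S = (4, 3, 5), error at position 2, error magnitude e = 4, c = [10, 9, 1, 3, 7].

Step 1: column multipliers v_i = (∏_{j≠i}(α_i − α_j))^{−1} mod 11.
  i = 1 (α = 1): (1−9)(1−7)(1−2)(1−3) = (−8)·(−6)·(−1)·(−2) = 96 ≡ 8, so v_1 = 8^{−1} = 7 (mod 11).
  i = 2 (α = 9): (9−1)(9−7)(9−2)(9−3) = 8·2·7·6 = 672 ≡ 1, so v_2 = 1^{−1} = 1 (mod 11).
  i = 3 (α = 7): (7−1)(7−9)(7−2)(7−3) = 6·(−2)·5·4 = −240 ≡ 2, so v_3 = 2^{−1} = 6 (mod 11).
  i = 4 (α = 2): (2−1)(2−9)(2−7)(2−3) = 1·(−7)·(−5)·(−1) = −35 ≡ 9, so v_4 = 9^{−1} = 5 (mod 11).
  i = 5 (α = 3): (3−1)(3−9)(3−7)(3−2) = 2·(−6)·(−4)·1 = 48 ≡ 4, so v_5 = 4^{−1} = 3 (mod 11).
  v = [7, 1, 6, 5, 3].
Step 2: syndromes of r = [10, 2, 1, 3, 7] (all sums mod 11).
  S_0 = Σ v_i r_i = 7·10 + 1·2 + 6·1 + 5·3 + 3·7 = 114 ≡ 4.
  S_1 = Σ v_i α_i r_i = 7·1·10 + 1·9·2 + 6·7·1 + 5·2·3 + 3·3·7 = 223 ≡ 3.
  α_i^2 mod 11 = [1, 4, 5, 4, 9].
  S_2 = Σ v_i α_i^2 r_i = 7·1·10 + 1·4·2 + 6·5·1 + 5·4·3 + 3·9·7 = 357 ≡ 5.
  S = (4, 3, 5) ≠ 0, so r is not a codeword (an error is present).
Step 3: locate the error. For a single error e at position i, S_ℓ = v_i·e·α_i^ℓ, so α_err = S_1/S_0.
  S_0^{−1} = 4^{−1} = 3 (mod 11), so α_err = 3·3 = 9 ≡ 9 = α_2. Error position i = 2.
  Consistency check: S_2/S_1 = 5·4 = 20 ≡ 9 = α_err ✓ (single-error assumption holds).
Step 4: error magnitude e = S_0/v_2 = S_0·∏_{j≠2}(α_2 − α_j) = 4·1 = 4 ≡ 4 (mod 11).
Step 5: correct position 2: c_2 = r_2 − e = 2 − 4 ≡ 9 (mod 11). Hence c = [10, 9, 1, 3, 7].
  Check: interpolating c through the α_i gives m(x) = 6 + 4·x (degree < 2) with m(α_i) = c_i for every i, so c is indeed a codeword.


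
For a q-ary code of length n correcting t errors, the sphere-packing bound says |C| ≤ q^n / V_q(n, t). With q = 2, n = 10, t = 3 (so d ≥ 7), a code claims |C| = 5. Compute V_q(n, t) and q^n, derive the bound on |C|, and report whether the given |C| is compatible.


V_q(n, t) = 176, q^n = 1024, Hamming bound = 5, |C| = 5 ≤ bound (satisfied).

Step 1: Compute V_q(n, t) = Σ_{j=0}^3 C(n, j) (q−1)^j.
  j = 0: C(10,0)·(1)^0 = 1·1 = 1.
  j = 1: C(10,1)·(1)^1 = 10·1 = 10.
  j = 2: C(10,2)·(1)^2 = 45·1 = 45.
  j = 3: C(10,3)·(1)^3 = 120·1 = 120.
  V_q(n, t) = 1 + 10 + 45 + 120 = 176.
Step 2: q^n = 2^10 = 1024.
Step 3: Hamming bound ⌊q^n / V_q(n,t)⌋ = ⌊1024/176⌋ = 5.
Step 4: Compare |C| = 5 to 5: satisfied.
The claimed |C| lies at the Hamming bound (tight).


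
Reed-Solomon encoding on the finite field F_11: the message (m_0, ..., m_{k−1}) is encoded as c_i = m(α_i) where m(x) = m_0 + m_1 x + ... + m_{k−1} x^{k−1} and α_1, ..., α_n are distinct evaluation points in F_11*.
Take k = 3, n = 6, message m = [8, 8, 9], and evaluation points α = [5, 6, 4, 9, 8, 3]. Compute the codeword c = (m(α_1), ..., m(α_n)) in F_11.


c = [9, 6, 8, 6, 10, 3]

Message polynomial: m(x) = 8 + 8·x + 9·x^2 (mod 11).
For each evaluation point α_i, compute m(α_i) mod 11:
  α_1 = 5: Horner steps 9 → 9 → 9, so m(5) = 9.
  α_2 = 6: Horner steps 9 → 7 → 6, so m(6) = 6.
  α_3 = 4: Horner steps 9 → 0 → 8, so m(4) = 8.
  α_4 = 9: Horner steps 9 → 1 → 6, so m(9) = 6.
  α_5 = 8: Horner steps 9 → 3 → 10, so m(8) = 10.
  α_6 = 3: Horner steps 9 → 2 → 3, so m(3) = 3.
Codeword c = [9, 6, 8, 6, 10, 3] ∈ F_11^6.


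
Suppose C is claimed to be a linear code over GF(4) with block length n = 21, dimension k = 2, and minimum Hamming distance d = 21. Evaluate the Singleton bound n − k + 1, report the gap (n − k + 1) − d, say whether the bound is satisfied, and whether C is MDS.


Singleton RHS = n − k + 1 = 20, slack = -1, bound violated (no such code; not MDS).

Singleton bound: d ≤ n − k + 1.
Here n = 21, k = 2, so n − k + 1 = 20.
Given d = 21, check d ≤ 20: NO.
Slack = (n − k + 1) − d = -1.
The slack is negative: d = 21 exceeds n − k + 1 = 20 by 1, so the Singleton bound is violated and no linear [21, 2, 21]_4 code can exist. In particular it is not MDS (MDS requires d = n − k + 1 exactly).
Description: the claimed parameters are [21, 2, 21]_4; such a code would be impossible (violates the Singleton bound).


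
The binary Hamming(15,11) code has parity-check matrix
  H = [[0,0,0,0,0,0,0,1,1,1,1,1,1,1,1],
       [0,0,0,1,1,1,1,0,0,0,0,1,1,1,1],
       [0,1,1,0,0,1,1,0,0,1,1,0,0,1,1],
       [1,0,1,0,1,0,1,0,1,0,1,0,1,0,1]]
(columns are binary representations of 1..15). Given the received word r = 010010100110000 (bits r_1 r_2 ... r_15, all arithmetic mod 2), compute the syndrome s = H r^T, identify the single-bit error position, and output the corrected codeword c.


s = (0, 0, 0, 1)^T, error position = 1, corrected codeword c = 110010100110000

Compute s = H r^T mod 2 one row at a time:
  s_1 = 0 + 0 + 1 + 1 + 0 + 0 + 0 + 0 = 2 ≡ 0 (mod 2).
  s_2 = 0 + 1 + 0 + 1 + 0 + 0 + 0 + 0 = 2 ≡ 0 (mod 2).
  s_3 = 1 + 0 + 0 + 1 + 1 + 1 + 0 + 0 = 4 ≡ 0 (mod 2).
  s_4 = 0 + 0 + 1 + 1 + 0 + 1 + 0 + 0 = 3 ≡ 1 (mod 2).
s = (0, 0, 0, 1)^T — this equals column 1 of H (binary 0001), so error is at position 1.
Correct: flip bit 1 of r = 010010100110000 to get c = 110010100110000.


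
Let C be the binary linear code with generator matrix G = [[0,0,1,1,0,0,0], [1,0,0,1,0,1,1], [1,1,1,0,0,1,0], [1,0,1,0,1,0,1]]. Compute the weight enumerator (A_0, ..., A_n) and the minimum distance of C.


Weight distribution: A_0 = 1, A_2 = 3, A_4 = 11, A_6 = 1. Minimum distance d = 2.

Enumerate all 2^4 = 16 messages m ∈ F_2^4.
For each, compute codeword c = mG in F_2^7, then tally its weight.
  m = 0000 → c = 0000000, weight = 0.
  m = 1000 → c = 0011000, weight = 2.
  m = 0100 → c = 1001011, weight = 4.
  m = 1100 → c = 1010011, weight = 4.
  m = 0010 → c = 1110010, weight = 4.
  m = 1010 → c = 1101010, weight = 4.
  m = 0110 → c = 0111001, weight = 4.
  m = 1110 → c = 0100001, weight = 2.
  m = 0001 → c = 1010101, weight = 4.
  m = 1001 → c = 1001101, weight = 4.
  m = 0101 → c = 0011110, weight = 4.
  m = 1101 → c = 0000110, weight = 2.
  m = 0011 → c = 0100111, weight = 4.
  m = 1011 → c = 0111111, weight = 6.
  m = 0111 → c = 1101100, weight = 4.
  m = 1111 → c = 1110100, weight = 4.
Tally weights:
  weight 0: 1 codewords.
  weight 2: 3 codewords.
  weight 4: 11 codewords.
  weight 6: 1 codewords.
Minimum distance d = smallest w > 0 with A_w > 0 = 2.
Sanity: Σ A_w = 16 = 2^4 = 16 ✓.


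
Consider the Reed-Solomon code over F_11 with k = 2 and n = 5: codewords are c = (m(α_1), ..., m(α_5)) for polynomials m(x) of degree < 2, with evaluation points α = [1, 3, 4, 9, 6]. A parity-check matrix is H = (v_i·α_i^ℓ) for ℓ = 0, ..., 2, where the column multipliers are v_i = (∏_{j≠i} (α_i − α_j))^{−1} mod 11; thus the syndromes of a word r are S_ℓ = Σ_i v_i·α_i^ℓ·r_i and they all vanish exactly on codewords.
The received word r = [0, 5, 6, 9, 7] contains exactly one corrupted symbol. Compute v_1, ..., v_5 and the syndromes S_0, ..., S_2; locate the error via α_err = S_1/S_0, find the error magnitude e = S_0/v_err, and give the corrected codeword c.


S = (6, 2, 8), error at position 3, error magnitude e = 4, c = [0, 5, 2, 9, 7].

Step 1: column multipliers v_i = (∏_{j≠i}(α_i − α_j))^{−1} mod 11.
  i = 1 (α = 1): (1−3)(1−4)(1−9)(1−6) = (−2)·(−3)·(−8)·(−5) = 240 ≡ 9, so v_1 = 9^{−1} = 5 (mod 11).
  i = 2 (α = 3): (3−1)(3−4)(3−9)(3−6) = 2·(−1)·(−6)·(−3) = −36 ≡ 8, so v_2 = 8^{−1} = 7 (mod 11).
  i = 3 (α = 4): (4−1)(4−3)(4−9)(4−6) = 3·1·(−5)·(−2) = 30 ≡ 8, so v_3 = 8^{−1} = 7 (mod 11).
  i = 4 (α = 9): (9−1)(9−3)(9−4)(9−6) = 8·6·5·3 = 720 ≡ 5, so v_4 = 5^{−1} = 9 (mod 11).
  i = 5 (α = 6): (6−1)(6−3)(6−4)(6−9) = 5·3·2·(−3) = −90 ≡ 9, so v_5 = 9^{−1} = 5 (mod 11).
  v = [5, 7, 7, 9, 5].
Step 2: syndromes of r = [0, 5, 6, 9, 7] (all sums mod 11).
  S_0 = Σ v_i r_i = 5·0 + 7·5 + 7·6 + 9·9 + 5·7 = 193 ≡ 6.
  S_1 = Σ v_i α_i r_i = 5·1·0 + 7·3·5 + 7·4·6 + 9·9·9 + 5·6·7 = 1212 ≡ 2.
  α_i^2 mod 11 = [1, 9, 5, 4, 3].
  S_2 = Σ v_i α_i^2 r_i = 5·1·0 + 7·9·5 + 7·5·6 + 9·4·9 + 5·3·7 = 954 ≡ 8.
  S = (6, 2, 8) ≠ 0, so r is not a codeword (an error is present).
Step 3: locate the error. For a single error e at position i, S_ℓ = v_i·e·α_i^ℓ, so α_err = S_1/S_0.
  S_0^{−1} = 6^{−1} = 2 (mod 11), so α_err = 2·2 = 4 ≡ 4 = α_3. Error position i = 3.
  Consistency check: S_2/S_1 = 8·6 = 48 ≡ 4 = α_err ✓ (single-error assumption holds).
Step 4: error magnitude e = S_0/v_3 = S_0·∏_{j≠3}(α_3 − α_j) = 6·8 = 48 ≡ 4 (mod 11).
Step 5: correct position 3: c_3 = r_3 − e = 6 − 4 ≡ 2 (mod 11). Hence c = [0, 5, 2, 9, 7].
  Check: interpolating c through the α_i gives m(x) = 3 + 8·x (degree < 2) with m(α_i) = c_i for every i, so c is indeed a codeword.


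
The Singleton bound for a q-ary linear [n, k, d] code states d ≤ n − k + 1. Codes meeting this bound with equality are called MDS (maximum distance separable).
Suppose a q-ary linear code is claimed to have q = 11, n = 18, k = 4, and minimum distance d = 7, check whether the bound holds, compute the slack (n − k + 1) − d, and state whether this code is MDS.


Singleton RHS = n − k + 1 = 15, slack = 8, bound satisfied, not MDS.

Singleton bound: d ≤ n − k + 1.
Here n = 18, k = 4, so n − k + 1 = 15.
Given d = 7, check d ≤ 15: YES.
Slack = (n − k + 1) − d = 8.
The code is NOT MDS (slack = 8 > 0).
Description: the claimed parameters are [18, 4, 7]_11; such a code would be non-MDS.


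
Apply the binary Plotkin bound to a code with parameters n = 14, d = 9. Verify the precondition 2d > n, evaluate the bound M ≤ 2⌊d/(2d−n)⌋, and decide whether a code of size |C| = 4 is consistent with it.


Plotkin bound M ≤ 4; given |C| = 4 ≤ bound (satisfied).

Check applicability: 2d = 18, n = 14.
2d − n = 4 > 0, so Plotkin applies.
Compute d/(2d−n) = 9/4 ≈ 2.2500.
⌊d/(2d−n)⌋ = 2.
Plotkin bound: M ≤ 2·2 = 4.
Given |C| = 4, check: satisfied.
This |C| is at the Plotkin bound.


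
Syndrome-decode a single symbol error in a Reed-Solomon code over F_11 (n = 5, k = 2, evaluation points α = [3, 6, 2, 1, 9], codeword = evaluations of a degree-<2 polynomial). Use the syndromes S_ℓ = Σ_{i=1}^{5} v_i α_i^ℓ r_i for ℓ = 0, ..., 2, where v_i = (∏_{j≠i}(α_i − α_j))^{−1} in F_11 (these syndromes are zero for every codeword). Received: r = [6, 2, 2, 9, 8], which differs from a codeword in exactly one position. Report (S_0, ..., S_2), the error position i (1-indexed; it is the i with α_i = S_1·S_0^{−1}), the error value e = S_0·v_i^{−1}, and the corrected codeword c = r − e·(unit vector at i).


S = (4, 2, 1), error at position 2, error magnitude e = 6, c = [6, 7, 2, 9, 8].

Step 1: column multipliers v_i = (∏_{j≠i}(α_i − α_j))^{−1} mod 11.
  i = 1 (α = 3): (3−6)(3−2)(3−1)(3−9) = (−3)·1·2·(−6) = 36 ≡ 3, so v_1 = 3^{−1} = 4 (mod 11).
  i = 2 (α = 6): (6−3)(6−2)(6−1)(6−9) = 3·4·5·(−3) = −180 ≡ 7, so v_2 = 7^{−1} = 8 (mod 11).
  i = 3 (α = 2): (2−3)(2−6)(2−1)(2−9) = (−1)·(−4)·1·(−7) = −28 ≡ 5, so v_3 = 5^{−1} = 9 (mod 11).
  i = 4 (α = 1): (1−3)(1−6)(1−2)(1−9) = (−2)·(−5)·(−1)·(−8) = 80 ≡ 3, so v_4 = 3^{−1} = 4 (mod 11).
  i = 5 (α = 9): (9−3)(9−6)(9−2)(9−1) = 6·3·7·8 = 1008 ≡ 7, so v_5 = 7^{−1} = 8 (mod 11).
  v = [4, 8, 9, 4, 8].
Step 2: syndromes of r = [6, 2, 2, 9, 8] (all sums mod 11).
  S_0 = Σ v_i r_i = 4·6 + 8·2 + 9·2 + 4·9 + 8·8 = 158 ≡ 4.
  S_1 = Σ v_i α_i r_i = 4·3·6 + 8·6·2 + 9·2·2 + 4·1·9 + 8·9·8 = 816 ≡ 2.
  α_i^2 mod 11 = [9, 3, 4, 1, 4].
  S_2 = Σ v_i α_i^2 r_i = 4·9·6 + 8·3·2 + 9·4·2 + 4·1·9 + 8·4·8 = 628 ≡ 1.
  S = (4, 2, 1) ≠ 0, so r is not a codeword (an error is present).
Step 3: locate the error. For a single error e at position i, S_ℓ = v_i·e·α_i^ℓ, so α_err = S_1/S_0.
  S_0^{−1} = 4^{−1} = 3 (mod 11), so α_err = 2·3 = 6 ≡ 6 = α_2. Error position i = 2.
  Consistency check: S_2/S_1 = 1·6 = 6 ≡ 6 = α_err ✓ (single-error assumption holds).
Step 4: error magnitude e = S_0/v_2 = S_0·∏_{j≠2}(α_2 − α_j) = 4·7 = 28 ≡ 6 (mod 11).
Step 5: correct position 2: c_2 = r_2 − e = 2 − 6 ≡ 7 (mod 11). Hence c = [6, 7, 2, 9, 8].
  Check: interpolating c through the α_i gives m(x) = 5 + 4·x (degree < 2) with m(α_i) = c_i for every i, so c is indeed a codeword.


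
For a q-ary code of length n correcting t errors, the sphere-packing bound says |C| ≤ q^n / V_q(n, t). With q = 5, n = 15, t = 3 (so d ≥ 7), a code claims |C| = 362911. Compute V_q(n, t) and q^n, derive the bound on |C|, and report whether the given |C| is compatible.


V_q(n, t) = 30861, q^n = 30517578125, Hamming bound = 988871, |C| = 362911 ≤ bound (satisfied).

Step 1: Compute V_q(n, t) = Σ_{j=0}^3 C(n, j) (q−1)^j.
  j = 0: C(15,0)·(4)^0 = 1·1 = 1.
  j = 1: C(15,1)·(4)^1 = 15·4 = 60.
  j = 2: C(15,2)·(4)^2 = 105·16 = 1680.
  j = 3: C(15,3)·(4)^3 = 455·64 = 29120.
  V_q(n, t) = 1 + 60 + 1680 + 29120 = 30861.
Step 2: q^n = 5^15 = 30517578125.
Step 3: Hamming bound ⌊q^n / V_q(n,t)⌋ = ⌊30517578125/30861⌋ = 988871.
Step 4: Compare |C| = 362911 to 988871: satisfied.
The claimed |C| lies below the Hamming bound.


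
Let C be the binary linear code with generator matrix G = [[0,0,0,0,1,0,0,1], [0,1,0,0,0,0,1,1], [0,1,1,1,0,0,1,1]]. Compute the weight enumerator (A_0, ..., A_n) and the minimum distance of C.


Weight distribution: A_0 = 1, A_2 = 2, A_3 = 2, A_4 = 1, A_5 = 2. Minimum distance d = 2.

Enumerate all 2^3 = 8 messages m ∈ F_2^3.
For each, compute codeword c = mG in F_2^8, then tally its weight.
  m = 000 → c = 00000000, weight = 0.
  m = 100 → c = 00001001, weight = 2.
  m = 010 → c = 01000011, weight = 3.
  m = 110 → c = 01001010, weight = 3.
  m = 001 → c = 01110011, weight = 5.
  m = 101 → c = 01111010, weight = 5.
  m = 011 → c = 00110000, weight = 2.
  m = 111 → c = 00111001, weight = 4.
Tally weights:
  weight 0: 1 codewords.
  weight 2: 2 codewords.
  weight 3: 2 codewords.
  weight 4: 1 codewords.
  weight 5: 2 codewords.
Minimum distance d = smallest w > 0 with A_w > 0 = 2.
Sanity: Σ A_w = 8 = 2^3 = 8 ✓.


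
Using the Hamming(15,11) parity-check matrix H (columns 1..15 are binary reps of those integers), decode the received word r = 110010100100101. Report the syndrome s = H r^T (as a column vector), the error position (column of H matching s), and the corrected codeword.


s = (1, 0, 0, 1)^T, error position = 9, corrected codeword c = 110010101100101

Compute s = H r^T mod 2 one row at a time:
  s_1 = 0 + 0 + 1 + 0 + 0 + 1 + 0 + 1 = 3 ≡ 1 (mod 2).
  s_2 = 0 + 1 + 0 + 1 + 0 + 1 + 0 + 1 = 4 ≡ 0 (mod 2).
  s_3 = 1 + 0 + 0 + 1 + 1 + 0 + 0 + 1 = 4 ≡ 0 (mod 2).
  s_4 = 1 + 0 + 1 + 1 + 0 + 0 + 1 + 1 = 5 ≡ 1 (mod 2).
s = (1, 0, 0, 1)^T — this equals column 9 of H (binary 1001), so error is at position 9.
Correct: flip bit 9 of r = 110010100100101 to get c = 110010101100101.


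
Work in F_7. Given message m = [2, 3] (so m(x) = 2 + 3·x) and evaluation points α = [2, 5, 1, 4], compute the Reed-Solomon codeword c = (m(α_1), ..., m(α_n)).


c = [1, 3, 5, 0]

Message polynomial: m(x) = 2 + 3·x (mod 7).
For each evaluation point α_i, compute m(α_i) mod 7:
  α_1 = 2: Horner steps 3 → 1, so m(2) = 1.
  α_2 = 5: Horner steps 3 → 3, so m(5) = 3.
  α_3 = 1: Horner steps 3 → 5, so m(1) = 5.
  α_4 = 4: Horner steps 3 → 0, so m(4) = 0.
Codeword c = [1, 3, 5, 0] ∈ F_7^4.


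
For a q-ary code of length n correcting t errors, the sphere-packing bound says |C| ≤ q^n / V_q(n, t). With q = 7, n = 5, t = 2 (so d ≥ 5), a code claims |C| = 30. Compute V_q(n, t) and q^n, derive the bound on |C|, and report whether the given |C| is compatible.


V_q(n, t) = 391, q^n = 16807, Hamming bound = 42, |C| = 30 ≤ bound (satisfied).

Step 1: Compute V_q(n, t) = Σ_{j=0}^2 C(n, j) (q−1)^j.
  j = 0: C(5,0)·(6)^0 = 1·1 = 1.
  j = 1: C(5,1)·(6)^1 = 5·6 = 30.
  j = 2: C(5,2)·(6)^2 = 10·36 = 360.
  V_q(n, t) = 1 + 30 + 360 = 391.
Step 2: q^n = 7^5 = 16807.
Step 3: Hamming bound ⌊q^n / V_q(n,t)⌋ = ⌊16807/391⌋ = 42.
Step 4: Compare |C| = 30 to 42: satisfied.
The claimed |C| lies below the Hamming bound.


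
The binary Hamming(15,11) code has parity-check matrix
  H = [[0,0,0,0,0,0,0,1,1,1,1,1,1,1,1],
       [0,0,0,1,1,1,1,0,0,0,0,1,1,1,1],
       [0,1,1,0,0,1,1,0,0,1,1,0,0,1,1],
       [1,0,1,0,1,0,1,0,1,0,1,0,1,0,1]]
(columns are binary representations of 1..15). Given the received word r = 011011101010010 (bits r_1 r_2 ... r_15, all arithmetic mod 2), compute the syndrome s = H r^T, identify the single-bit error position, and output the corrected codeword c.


s = (1, 0, 0, 1)^T, error position = 9, corrected codeword c = 011011100010010

Compute s = H r^T mod 2 one row at a time:
  s_1 = 0 + 1 + 0 + 1 + 0 + 0 + 1 + 0 = 3 ≡ 1 (mod 2).
  s_2 = 0 + 1 + 1 + 1 + 0 + 0 + 1 + 0 = 4 ≡ 0 (mod 2).
  s_3 = 1 + 1 + 1 + 1 + 0 + 1 + 1 + 0 = 6 ≡ 0 (mod 2).
  s_4 = 0 + 1 + 1 + 1 + 1 + 1 + 0 + 0 = 5 ≡ 1 (mod 2).
s = (1, 0, 0, 1)^T — this equals column 9 of H (binary 1001), so error is at position 9.
Correct: flip bit 9 of r = 011011101010010 to get c = 011011100010010.


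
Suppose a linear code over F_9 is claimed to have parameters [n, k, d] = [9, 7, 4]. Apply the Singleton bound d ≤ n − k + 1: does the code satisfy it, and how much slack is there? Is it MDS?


Singleton RHS = n − k + 1 = 3, slack = -1, bound violated (no such code; not MDS).

Singleton bound: d ≤ n − k + 1.
Here n = 9, k = 7, so n − k + 1 = 3.
Given d = 4, check d ≤ 3: NO.
Slack = (n − k + 1) − d = -1.
The slack is negative: d = 4 exceeds n − k + 1 = 3 by 1, so the Singleton bound is violated and no linear [9, 7, 4]_9 code can exist. In particular it is not MDS (MDS requires d = n − k + 1 exactly).
Description: the claimed parameters are [9, 7, 4]_9; such a code would be impossible (violates the Singleton bound).


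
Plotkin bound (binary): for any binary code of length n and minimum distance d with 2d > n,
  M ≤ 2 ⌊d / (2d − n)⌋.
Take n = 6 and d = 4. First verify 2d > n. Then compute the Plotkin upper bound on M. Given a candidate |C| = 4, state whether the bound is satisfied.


Plotkin bound M ≤ 4; given |C| = 4 ≤ bound (satisfied).

Check applicability: 2d = 8, n = 6.
2d − n = 2 > 0, so Plotkin applies.
Compute d/(2d−n) = 4/2 ≈ 2.0000.
⌊d/(2d−n)⌋ = 2.
Plotkin bound: M ≤ 2·2 = 4.
Given |C| = 4, check: satisfied.
This |C| is at the Plotkin bound.


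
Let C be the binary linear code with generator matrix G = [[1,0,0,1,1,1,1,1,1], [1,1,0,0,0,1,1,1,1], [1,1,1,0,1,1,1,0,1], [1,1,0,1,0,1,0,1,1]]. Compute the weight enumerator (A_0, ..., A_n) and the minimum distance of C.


Weight distribution: A_0 = 1, A_2 = 1, A_3 = 3, A_4 = 3, A_5 = 2, A_6 = 3, A_7 = 3. Minimum distance d = 2.

Enumerate all 2^4 = 16 messages m ∈ F_2^4.
For each, compute codeword c = mG in F_2^9, then tally its weight.
  m = 0000 → c = 000000000, weight = 0.
  m = 1000 → c = 100111111, weight = 7.
  m = 0100 → c = 110001111, weight = 6.
  m = 1100 → c = 010110000, weight = 3.
  m = 0010 → c = 111011101, weight = 7.
  m = 1010 → c = 011100010, weight = 4.
  m = 0110 → c = 001010010, weight = 3.
  m = 1110 → c = 101101101, weight = 6.
  m = 0001 → c = 110101011, weight = 6.
  m = 1001 → c = 010010100, weight = 3.
  m = 0101 → c = 000100100, weight = 2.
  m = 1101 → c = 100011011, weight = 5.
  m = 0011 → c = 001110110, weight = 5.
  m = 1011 → c = 101001001, weight = 4.
  m = 0111 → c = 111111001, weight = 7.
  m = 1111 → c = 011000110, weight = 4.
Tally weights:
  weight 0: 1 codewords.
  weight 2: 1 codewords.
  weight 3: 3 codewords.
  weight 4: 3 codewords.
  weight 5: 2 codewords.
  weight 6: 3 codewords.
  weight 7: 3 codewords.
Minimum distance d = smallest w > 0 with A_w > 0 = 2.
Sanity: Σ A_w = 16 = 2^4 = 16 ✓.


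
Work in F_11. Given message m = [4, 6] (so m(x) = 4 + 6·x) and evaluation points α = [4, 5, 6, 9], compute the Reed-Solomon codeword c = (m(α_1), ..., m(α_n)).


c = [6, 1, 7, 3]

Message polynomial: m(x) = 4 + 6·x (mod 11).
For each evaluation point α_i, compute m(α_i) mod 11:
  α_1 = 4: Horner steps 6 → 6, so m(4) = 6.
  α_2 = 5: Horner steps 6 → 1, so m(5) = 1.
  α_3 = 6: Horner steps 6 → 7, so m(6) = 7.
  α_4 = 9: Horner steps 6 → 3, so m(9) = 3.
Codeword c = [6, 1, 7, 3] ∈ F_11^4.


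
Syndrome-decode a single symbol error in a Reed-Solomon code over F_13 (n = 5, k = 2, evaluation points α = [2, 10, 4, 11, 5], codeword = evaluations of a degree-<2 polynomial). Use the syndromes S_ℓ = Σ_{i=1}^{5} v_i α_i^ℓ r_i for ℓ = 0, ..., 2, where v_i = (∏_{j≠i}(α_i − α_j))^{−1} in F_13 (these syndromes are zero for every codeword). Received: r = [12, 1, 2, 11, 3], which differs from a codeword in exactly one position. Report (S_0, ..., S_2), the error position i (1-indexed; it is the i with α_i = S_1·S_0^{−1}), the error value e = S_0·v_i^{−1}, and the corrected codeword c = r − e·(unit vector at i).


S = (5, 7, 2), error at position 3, error magnitude e = 9, c = [12, 1, 6, 11, 3].

Step 1: column multipliers v_i = (∏_{j≠i}(α_i − α_j))^{−1} mod 13.
  i = 1 (α = 2): (2−10)(2−4)(2−11)(2−5) = (−8)·(−2)·(−9)·(−3) = 432 ≡ 3, so v_1 = 3^{−1} = 9 (mod 13).
  i = 2 (α = 10): (10−2)(10−4)(10−11)(10−5) = 8·6·(−1)·5 = −240 ≡ 7, so v_2 = 7^{−1} = 2 (mod 13).
  i = 3 (α = 4): (4−2)(4−10)(4−11)(4−5) = 2·(−6)·(−7)·(−1) = −84 ≡ 7, so v_3 = 7^{−1} = 2 (mod 13).
  i = 4 (α = 11): (11−2)(11−10)(11−4)(11−5) = 9·1·7·6 = 378 ≡ 1, so v_4 = 1^{−1} = 1 (mod 13).
  i = 5 (α = 5): (5−2)(5−10)(5−4)(5−11) = 3·(−5)·1·(−6) = 90 ≡ 12, so v_5 = 12^{−1} = 12 (mod 13).
  v = [9, 2, 2, 1, 12].
Step 2: syndromes of r = [12, 1, 2, 11, 3] (all sums mod 13).
  S_0 = Σ v_i r_i = 9·12 + 2·1 + 2·2 + 1·11 + 12·3 = 161 ≡ 5.
  S_1 = Σ v_i α_i r_i = 9·2·12 + 2·10·1 + 2·4·2 + 1·11·11 + 12·5·3 = 553 ≡ 7.
  α_i^2 mod 13 = [4, 9, 3, 4, 12].
  S_2 = Σ v_i α_i^2 r_i = 9·4·12 + 2·9·1 + 2·3·2 + 1·4·11 + 12·12·3 = 938 ≡ 2.
  S = (5, 7, 2) ≠ 0, so r is not a codeword (an error is present).
Step 3: locate the error. For a single error e at position i, S_ℓ = v_i·e·α_i^ℓ, so α_err = S_1/S_0.
  S_0^{−1} = 5^{−1} = 8 (mod 13), so α_err = 7·8 = 56 ≡ 4 = α_3. Error position i = 3.
  Consistency check: S_2/S_1 = 2·2 = 4 ≡ 4 = α_err ✓ (single-error assumption holds).
Step 4: error magnitude e = S_0/v_3 = S_0·∏_{j≠3}(α_3 − α_j) = 5·7 = 35 ≡ 9 (mod 13).
Step 5: correct position 3: c_3 = r_3 − e = 2 − 9 ≡ 6 (mod 13). Hence c = [12, 1, 6, 11, 3].
  Check: interpolating c through the α_i gives m(x) = 5 + 10·x (degree < 2) with m(α_i) = c_i for every i, so c is indeed a codeword.


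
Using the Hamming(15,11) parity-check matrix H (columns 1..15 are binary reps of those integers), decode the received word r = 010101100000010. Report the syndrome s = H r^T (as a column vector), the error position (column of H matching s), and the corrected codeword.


s = (1, 0, 0, 1)^T, error position = 9, corrected codeword c = 010101101000010

Compute s = H r^T mod 2 one row at a time:
  s_1 = 0 + 0 + 0 + 0 + 0 + 0 + 1 + 0 = 1 ≡ 1 (mod 2).
  s_2 = 1 + 0 + 1 + 1 + 0 + 0 + 1 + 0 = 4 ≡ 0 (mod 2).
  s_3 = 1 + 0 + 1 + 1 + 0 + 0 + 1 + 0 = 4 ≡ 0 (mod 2).
  s_4 = 0 + 0 + 0 + 1 + 0 + 0 + 0 + 0 = 1 ≡ 1 (mod 2).
s = (1, 0, 0, 1)^T — this equals column 9 of H (binary 1001), so error is at position 9.
Correct: flip bit 9 of r = 010101100000010 to get c = 010101101000010.


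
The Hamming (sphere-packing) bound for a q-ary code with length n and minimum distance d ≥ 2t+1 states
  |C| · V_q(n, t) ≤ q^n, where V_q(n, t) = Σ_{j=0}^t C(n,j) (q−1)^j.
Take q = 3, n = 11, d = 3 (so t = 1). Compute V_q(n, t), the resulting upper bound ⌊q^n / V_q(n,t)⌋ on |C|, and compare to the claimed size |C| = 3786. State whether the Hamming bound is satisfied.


V_q(n, t) = 23, q^n = 177147, Hamming bound = 7702, |C| = 3786 ≤ bound (satisfied).

Step 1: Compute V_q(n, t) = Σ_{j=0}^1 C(n, j) (q−1)^j.
  j = 0: C(11,0)·(2)^0 = 1·1 = 1.
  j = 1: C(11,1)·(2)^1 = 11·2 = 22.
  V_q(n, t) = 1 + 22 = 23.
Step 2: q^n = 3^11 = 177147.
Step 3: Hamming bound ⌊q^n / V_q(n,t)⌋ = ⌊177147/23⌋ = 7702.
Step 4: Compare |C| = 3786 to 7702: satisfied.
The claimed |C| lies below the Hamming bound.


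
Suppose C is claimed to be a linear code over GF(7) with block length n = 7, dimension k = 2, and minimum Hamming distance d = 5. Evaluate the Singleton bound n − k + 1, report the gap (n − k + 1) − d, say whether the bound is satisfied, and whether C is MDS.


Singleton RHS = n − k + 1 = 6, slack = 1, bound satisfied, not MDS.

Singleton bound: d ≤ n − k + 1.
Here n = 7, k = 2, so n − k + 1 = 6.
Given d = 5, check d ≤ 6: YES.
Slack = (n − k + 1) − d = 1.
The code is NOT MDS (slack = 1 > 0).
Description: the claimed parameters are [7, 2, 5]_7; such a code would be non-MDS.


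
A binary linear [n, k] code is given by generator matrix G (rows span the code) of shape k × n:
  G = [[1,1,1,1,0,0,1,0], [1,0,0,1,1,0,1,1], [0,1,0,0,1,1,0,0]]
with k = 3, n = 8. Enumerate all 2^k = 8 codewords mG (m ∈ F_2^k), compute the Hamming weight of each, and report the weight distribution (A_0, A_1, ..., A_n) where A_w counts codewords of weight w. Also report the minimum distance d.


Weight distribution: A_0 = 1, A_3 = 2, A_4 = 1, A_5 = 2, A_6 = 2. Minimum distance d = 3.

Enumerate all 2^3 = 8 messages m ∈ F_2^3.
For each, compute codeword c = mG in F_2^8, then tally its weight.
  m = 000 → c = 00000000, weight = 0.
  m = 100 → c = 11110010, weight = 5.
  m = 010 → c = 10011011, weight = 5.
  m = 110 → c = 01101001, weight = 4.
  m = 001 → c = 01001100, weight = 3.
  m = 101 → c = 10111110, weight = 6.
  m = 011 → c = 11010111, weight = 6.
  m = 111 → c = 00100101, weight = 3.
Tally weights:
  weight 0: 1 codewords.
  weight 3: 2 codewords.
  weight 4: 1 codewords.
  weight 5: 2 codewords.
  weight 6: 2 codewords.
Minimum distance d = smallest w > 0 with A_w > 0 = 3.
Sanity: Σ A_w = 8 = 2^3 = 8 ✓.


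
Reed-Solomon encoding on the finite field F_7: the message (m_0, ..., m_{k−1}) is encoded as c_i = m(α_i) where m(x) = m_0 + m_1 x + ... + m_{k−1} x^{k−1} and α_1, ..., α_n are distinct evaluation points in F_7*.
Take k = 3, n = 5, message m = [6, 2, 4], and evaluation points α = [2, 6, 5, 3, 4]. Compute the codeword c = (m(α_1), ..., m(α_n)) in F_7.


c = [5, 1, 4, 6, 1]

Message polynomial: m(x) = 6 + 2·x + 4·x^2 (mod 7).
For each evaluation point α_i, compute m(α_i) mod 7:
  α_1 = 2: Horner steps 4 → 3 → 5, so m(2) = 5.
  α_2 = 6: Horner steps 4 → 5 → 1, so m(6) = 1.
  α_3 = 5: Horner steps 4 → 1 → 4, so m(5) = 4.
  α_4 = 3: Horner steps 4 → 0 → 6, so m(3) = 6.
  α_5 = 4: Horner steps 4 → 4 → 1, so m(4) = 1.
Codeword c = [5, 1, 4, 6, 1] ∈ F_7^5.


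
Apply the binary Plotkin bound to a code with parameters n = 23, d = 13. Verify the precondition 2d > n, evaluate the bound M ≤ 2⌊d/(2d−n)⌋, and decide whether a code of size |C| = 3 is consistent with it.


Plotkin bound M ≤ 8; given |C| = 3 ≤ bound (satisfied).

Check applicability: 2d = 26, n = 23.
2d − n = 3 > 0, so Plotkin applies.
Compute d/(2d−n) = 13/3 ≈ 4.3333.
⌊d/(2d−n)⌋ = 4.
Plotkin bound: M ≤ 2·4 = 8.
Given |C| = 3, check: satisfied.
This |C| is below the Plotkin bound.


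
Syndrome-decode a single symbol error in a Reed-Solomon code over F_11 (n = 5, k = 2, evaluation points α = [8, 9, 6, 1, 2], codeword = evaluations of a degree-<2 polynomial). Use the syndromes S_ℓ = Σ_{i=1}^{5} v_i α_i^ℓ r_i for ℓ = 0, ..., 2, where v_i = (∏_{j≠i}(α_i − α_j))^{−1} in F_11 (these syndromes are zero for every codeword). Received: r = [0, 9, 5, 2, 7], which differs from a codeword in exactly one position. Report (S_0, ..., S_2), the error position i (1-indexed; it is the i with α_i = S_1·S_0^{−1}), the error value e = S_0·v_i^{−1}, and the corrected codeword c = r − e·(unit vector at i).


S = (10, 3, 2), error at position 1, error magnitude e = 7, c = [4, 9, 5, 2, 7].

Step 1: column multipliers v_i = (∏_{j≠i}(α_i − α_j))^{−1} mod 11.
  i = 1 (α = 8): (8−9)(8−6)(8−1)(8−2) = (−1)·2·7·6 = −84 ≡ 4, so v_1 = 4^{−1} = 3 (mod 11).
  i = 2 (α = 9): (9−8)(9−6)(9−1)(9−2) = 1·3·8·7 = 168 ≡ 3, so v_2 = 3^{−1} = 4 (mod 11).
  i = 3 (α = 6): (6−8)(6−9)(6−1)(6−2) = (−2)·(−3)·5·4 = 120 ≡ 10, so v_3 = 10^{−1} = 10 (mod 11).
  i = 4 (α = 1): (1−8)(1−9)(1−6)(1−2) = (−7)·(−8)·(−5)·(−1) = 280 ≡ 5, so v_4 = 5^{−1} = 9 (mod 11).
  i = 5 (α = 2): (2−8)(2−9)(2−6)(2−1) = (−6)·(−7)·(−4)·1 = −168 ≡ 8, so v_5 = 8^{−1} = 7 (mod 11).
  v = [3, 4, 10, 9, 7].
Step 2: syndromes of r = [0, 9, 5, 2, 7] (all sums mod 11).
  S_0 = Σ v_i r_i = 3·0 + 4·9 + 10·5 + 9·2 + 7·7 = 153 ≡ 10.
  S_1 = Σ v_i α_i r_i = 3·8·0 + 4·9·9 + 10·6·5 + 9·1·2 + 7·2·7 = 740 ≡ 3.
  α_i^2 mod 11 = [9, 4, 3, 1, 4].
  S_2 = Σ v_i α_i^2 r_i = 3·9·0 + 4·4·9 + 10·3·5 + 9·1·2 + 7·4·7 = 508 ≡ 2.
  S = (10, 3, 2) ≠ 0, so r is not a codeword (an error is present).
Step 3: locate the error. For a single error e at position i, S_ℓ = v_i·e·α_i^ℓ, so α_err = S_1/S_0.
  S_0^{−1} = 10^{−1} = 10 (mod 11), so α_err = 3·10 = 30 ≡ 8 = α_1. Error position i = 1.
  Consistency check: S_2/S_1 = 2·4 = 8 ≡ 8 = α_err ✓ (single-error assumption holds).
Step 4: error magnitude e = S_0/v_1 = S_0·∏_{j≠1}(α_1 − α_j) = 10·4 = 40 ≡ 7 (mod 11).
Step 5: correct position 1: c_1 = r_1 − e = 0 − 7 ≡ 4 (mod 11). Hence c = [4, 9, 5, 2, 7].
  Check: interpolating c through the α_i gives m(x) = 8 + 5·x (degree < 2) with m(α_i) = c_i for every i, so c is indeed a codeword.


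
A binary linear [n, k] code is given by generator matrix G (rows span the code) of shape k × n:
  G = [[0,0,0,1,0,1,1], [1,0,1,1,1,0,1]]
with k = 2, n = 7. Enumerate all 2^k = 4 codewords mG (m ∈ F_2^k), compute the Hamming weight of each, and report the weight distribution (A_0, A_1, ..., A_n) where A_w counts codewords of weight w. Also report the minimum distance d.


Weight distribution: A_0 = 1, A_3 = 1, A_4 = 1, A_5 = 1. Minimum distance d = 3.

Enumerate all 2^2 = 4 messages m ∈ F_2^2.
For each, compute codeword c = mG in F_2^7, then tally its weight.
  m = 00 → c = 0000000, weight = 0.
  m = 10 → c = 0001011, weight = 3.
  m = 01 → c = 1011101, weight = 5.
  m = 11 → c = 1010110, weight = 4.
Tally weights:
  weight 0: 1 codewords.
  weight 3: 1 codewords.
  weight 4: 1 codewords.
  weight 5: 1 codewords.
Minimum distance d = smallest w > 0 with A_w > 0 = 3.
Sanity: Σ A_w = 4 = 2^2 = 4 ✓.


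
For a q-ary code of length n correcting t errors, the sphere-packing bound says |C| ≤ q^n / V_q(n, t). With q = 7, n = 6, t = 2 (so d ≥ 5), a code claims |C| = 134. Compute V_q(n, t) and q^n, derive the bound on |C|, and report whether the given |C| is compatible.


V_q(n, t) = 577, q^n = 117649, Hamming bound = 203, |C| = 134 ≤ bound (satisfied).

Step 1: Compute V_q(n, t) = Σ_{j=0}^2 C(n, j) (q−1)^j.
  j = 0: C(6,0)·(6)^0 = 1·1 = 1.
  j = 1: C(6,1)·(6)^1 = 6·6 = 36.
  j = 2: C(6,2)·(6)^2 = 15·36 = 540.
  V_q(n, t) = 1 + 36 + 540 = 577.
Step 2: q^n = 7^6 = 117649.
Step 3: Hamming bound ⌊q^n / V_q(n,t)⌋ = ⌊117649/577⌋ = 203.
Step 4: Compare |C| = 134 to 203: satisfied.
The claimed |C| lies below the Hamming bound.


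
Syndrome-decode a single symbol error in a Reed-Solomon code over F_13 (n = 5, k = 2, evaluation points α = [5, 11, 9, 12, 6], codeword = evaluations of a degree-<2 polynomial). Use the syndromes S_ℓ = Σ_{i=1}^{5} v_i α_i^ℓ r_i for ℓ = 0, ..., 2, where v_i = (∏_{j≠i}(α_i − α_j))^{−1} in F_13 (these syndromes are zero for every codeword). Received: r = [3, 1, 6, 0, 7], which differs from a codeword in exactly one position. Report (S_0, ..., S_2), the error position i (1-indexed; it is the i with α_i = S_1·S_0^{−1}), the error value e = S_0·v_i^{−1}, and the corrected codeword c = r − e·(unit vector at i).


S = (11, 2, 11), error at position 4, error magnitude e = 8, c = [3, 1, 6, 5, 7].

Step 1: column multipliers v_i = (∏_{j≠i}(α_i − α_j))^{−1} mod 13.
  i = 1 (α = 5): (5−11)(5−9)(5−12)(5−6) = (−6)·(−4)·(−7)·(−1) = 168 ≡ 12, so v_1 = 12^{−1} = 12 (mod 13).
  i = 2 (α = 11): (11−5)(11−9)(11−12)(11−6) = 6·2·(−1)·5 = −60 ≡ 5, so v_2 = 5^{−1} = 8 (mod 13).
  i = 3 (α = 9): (9−5)(9−11)(9−12)(9−6) = 4·(−2)·(−3)·3 = 72 ≡ 7, so v_3 = 7^{−1} = 2 (mod 13).
  i = 4 (α = 12): (12−5)(12−11)(12−9)(12−6) = 7·1·3·6 = 126 ≡ 9, so v_4 = 9^{−1} = 3 (mod 13).
  i = 5 (α = 6): (6−5)(6−11)(6−9)(6−12) = 1·(−5)·(−3)·(−6) = −90 ≡ 1, so v_5 = 1^{−1} = 1 (mod 13).
  v = [12, 8, 2, 3, 1].
Step 2: syndromes of r = [3, 1, 6, 0, 7] (all sums mod 13).
  S_0 = Σ v_i r_i = 12·3 + 8·1 + 2·6 + 3·0 + 1·7 = 63 ≡ 11.
  S_1 = Σ v_i α_i r_i = 12·5·3 + 8·11·1 + 2·9·6 + 3·12·0 + 1·6·7 = 418 ≡ 2.
  α_i^2 mod 13 = [12, 4, 3, 1, 10].
  S_2 = Σ v_i α_i^2 r_i = 12·12·3 + 8·4·1 + 2·3·6 + 3·1·0 + 1·10·7 = 570 ≡ 11.
  S = (11, 2, 11) ≠ 0, so r is not a codeword (an error is present).
Step 3: locate the error. For a single error e at position i, S_ℓ = v_i·e·α_i^ℓ, so α_err = S_1/S_0.
  S_0^{−1} = 11^{−1} = 6 (mod 13), so α_err = 2·6 = 12 ≡ 12 = α_4. Error position i = 4.
  Consistency check: S_2/S_1 = 11·7 = 77 ≡ 12 = α_err ✓ (single-error assumption holds).
Step 4: error magnitude e = S_0/v_4 = S_0·∏_{j≠4}(α_4 − α_j) = 11·9 = 99 ≡ 8 (mod 13).
Step 5: correct position 4: c_4 = r_4 − e = 0 − 8 ≡ 5 (mod 13). Hence c = [3, 1, 6, 5, 7].
  Check: interpolating c through the α_i gives m(x) = 9 + 4·x (degree < 2) with m(α_i) = c_i for every i, so c is indeed a codeword.


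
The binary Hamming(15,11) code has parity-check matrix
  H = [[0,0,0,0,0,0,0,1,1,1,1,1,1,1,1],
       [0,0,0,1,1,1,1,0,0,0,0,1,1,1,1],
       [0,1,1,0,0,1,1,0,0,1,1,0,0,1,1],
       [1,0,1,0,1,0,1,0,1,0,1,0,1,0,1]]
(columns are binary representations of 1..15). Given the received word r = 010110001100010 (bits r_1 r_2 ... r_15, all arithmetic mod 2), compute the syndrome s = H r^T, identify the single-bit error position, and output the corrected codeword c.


s = (1, 1, 1, 0)^T, error position = 14, corrected codeword c = 010110001100000

Compute s = H r^T mod 2 one row at a time:
  s_1 = 0 + 1 + 1 + 0 + 0 + 0 + 1 + 0 = 3 ≡ 1 (mod 2).
  s_2 = 1 + 1 + 0 + 0 + 0 + 0 + 1 + 0 = 3 ≡ 1 (mod 2).
  s_3 = 1 + 0 + 0 + 0 + 1 + 0 + 1 + 0 = 3 ≡ 1 (mod 2).
  s_4 = 0 + 0 + 1 + 0 + 1 + 0 + 0 + 0 = 2 ≡ 0 (mod 2).
s = (1, 1, 1, 0)^T — this equals column 14 of H (binary 1110), so error is at position 14.
Correct: flip bit 14 of r = 010110001100010 to get c = 010110001100000.


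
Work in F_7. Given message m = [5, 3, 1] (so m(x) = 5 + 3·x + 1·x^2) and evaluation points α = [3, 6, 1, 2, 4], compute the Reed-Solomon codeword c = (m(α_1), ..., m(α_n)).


c = [2, 3, 2, 1, 5]

Message polynomial: m(x) = 5 + 3·x + 1·x^2 (mod 7).
For each evaluation point α_i, compute m(α_i) mod 7:
  α_1 = 3: Horner steps 1 → 6 → 2, so m(3) = 2.
  α_2 = 6: Horner steps 1 → 2 → 3, so m(6) = 3.
  α_3 = 1: Horner steps 1 → 4 → 2, so m(1) = 2.
  α_4 = 2: Horner steps 1 → 5 → 1, so m(2) = 1.
  α_5 = 4: Horner steps 1 → 0 → 5, so m(4) = 5.
Codeword c = [2, 3, 2, 1, 5] ∈ F_7^5.
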